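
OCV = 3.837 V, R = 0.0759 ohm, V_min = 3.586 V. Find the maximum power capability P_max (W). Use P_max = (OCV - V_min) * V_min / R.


dV = OCV - V_min = 0.251 V (so I_max = dV / R)
P_max = dV * V_min / R = 0.251 * 3.586 / 0.0759 = 11.86 W

11.86 W


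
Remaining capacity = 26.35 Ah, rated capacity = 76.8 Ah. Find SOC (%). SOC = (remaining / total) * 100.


SOC = (remaining / total) * 100 = (26.35 / 76.8) * 100 = 34.31%

34.31%


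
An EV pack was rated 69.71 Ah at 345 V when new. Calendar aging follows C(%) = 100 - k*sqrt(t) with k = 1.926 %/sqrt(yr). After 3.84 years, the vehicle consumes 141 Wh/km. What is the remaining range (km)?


Step 1: capacity retention = 100 - 1.926 * sqrt(3.84) = 100 - 1.926 * 1.9596 = 96.226%
Step 2: C_now = 69.71 * 96.226/100 = 67.079 Ah
Step 3: E_pack = V * C_now = 345 * 67.079 = 23142 Wh
Step 4: range = E_pack / consumption = 23142 / 141 = 164.1 km

164.1 km


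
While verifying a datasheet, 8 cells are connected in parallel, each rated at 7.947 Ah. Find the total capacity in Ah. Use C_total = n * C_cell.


Parallel capacities add: 8 * 7.947 Ah = 63.576 Ah

63.576 Ah


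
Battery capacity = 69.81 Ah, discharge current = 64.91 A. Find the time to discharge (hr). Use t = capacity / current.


Runtime = 69.81 Ah / 64.91 A = 1.075 hr

1.075 hr


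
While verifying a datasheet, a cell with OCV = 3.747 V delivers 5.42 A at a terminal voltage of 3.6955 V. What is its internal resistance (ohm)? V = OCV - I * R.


R = (OCV - V) / I = (3.747 - 3.6955) / 5.42 = 0.009502 ohm

0.009502 ohm


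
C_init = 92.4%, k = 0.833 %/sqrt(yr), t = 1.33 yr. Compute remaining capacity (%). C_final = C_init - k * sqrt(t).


Step 1: sqrt(1.33 yr) = 1.1533
Step 2: drop = 0.833 * 1.1533 = 0.9607
Step 3: C_final = 92.4 - 0.9607 = 91.44%

91.44%


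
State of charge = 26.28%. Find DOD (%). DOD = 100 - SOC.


DOD = 100 - SOC = 100 - 26.28 = 73.72%

73.72%


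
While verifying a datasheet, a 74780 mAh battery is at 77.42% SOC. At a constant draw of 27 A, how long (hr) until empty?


Convert: C_total = 74780 mAh = 74.78 Ah
Step 1: remaining = SOC/100 * C_total = 77.42/100 * 74.78 = 57.895 Ah
Step 2: t = remaining / I = 57.895 / 27 = 2.144 hr

2.144 hr


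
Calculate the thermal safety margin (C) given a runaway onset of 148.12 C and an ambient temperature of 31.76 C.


Safety margin = 148.12 C - 31.76 C = 116.36 C

116.36 C


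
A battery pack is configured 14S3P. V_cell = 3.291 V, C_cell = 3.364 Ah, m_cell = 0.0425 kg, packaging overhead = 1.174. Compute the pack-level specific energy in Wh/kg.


Step 1: V_pack = 14 * 3.291 = 46.074 V
Step 2: C_pack = 3 * 3.364 = 10.092 Ah
Step 3: E_pack = V_pack * C_pack = 46.074 * 10.092 = 464.98 Wh
Step 4: m_pack = 14 * 3 * 0.0425 * 1.174 = 2.0956 kg
Step 5: ED = E_pack / m_pack = 464.98 / 2.0956 = 221.9 Wh/kg

221.9 Wh/kg


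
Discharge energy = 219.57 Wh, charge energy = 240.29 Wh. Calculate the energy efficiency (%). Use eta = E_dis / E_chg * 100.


eta_e = E_dis / E_chg * 100 = 219.57 / 240.29 * 100 = 91.38%

91.38%


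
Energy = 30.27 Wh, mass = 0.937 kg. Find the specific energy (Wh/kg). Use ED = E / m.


Specific energy = 30.27 Wh / 0.937 kg = 32.31 Wh/kg

32.31 Wh/kg


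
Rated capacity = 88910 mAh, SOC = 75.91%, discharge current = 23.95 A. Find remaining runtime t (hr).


Convert: C_total = 88910 mAh = 88.91 Ah
Step 1: remaining = SOC/100 * C_total = 75.91/100 * 88.91 = 67.492 Ah
Step 2: t = remaining / I = 67.492 / 23.95 = 2.818 hr

2.818 hr


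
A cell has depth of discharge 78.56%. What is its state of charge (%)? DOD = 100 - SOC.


SOC = 100 - DOD = 100 - 78.56 = 21.44%

21.44%


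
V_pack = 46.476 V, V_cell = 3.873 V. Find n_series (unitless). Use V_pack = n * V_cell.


Rearranging: n = V_pack / V_cell = 46.476 / 3.873 = 12 cells

12


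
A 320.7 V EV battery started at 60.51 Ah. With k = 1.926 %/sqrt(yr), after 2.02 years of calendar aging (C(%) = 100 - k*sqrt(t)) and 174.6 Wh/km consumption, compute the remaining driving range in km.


Step 1: capacity retention = 100 - 1.926 * sqrt(2.02) = 100 - 1.926 * 1.4213 = 97.263%
Step 2: C_now = 60.51 * 97.263/100 = 58.854 Ah
Step 3: E_pack = V * C_now = 320.7 * 58.854 = 18874 Wh
Step 4: range = E_pack / consumption = 18874 / 174.6 = 108.1 km

108.1 km


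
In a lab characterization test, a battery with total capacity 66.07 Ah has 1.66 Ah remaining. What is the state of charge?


SOC% = 1.66 / 66.07 * 100 = 2.512%

2.512%


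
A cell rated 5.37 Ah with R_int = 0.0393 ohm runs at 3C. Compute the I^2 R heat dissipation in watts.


Step 1: I = C_rate * capacity = 3 * 5.37 = 16.11 A
Step 2: Q = I^2 * R = 16.11^2 * 0.0393 = 259.53 * 0.0393 = 10.20 W

10.20 W


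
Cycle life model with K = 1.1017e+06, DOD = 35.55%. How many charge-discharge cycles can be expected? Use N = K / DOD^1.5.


DOD^1.5 = 211.96
N = K / DOD^1.5 = 1.1017e+06 / 211.96 = 5198

5198 cycles


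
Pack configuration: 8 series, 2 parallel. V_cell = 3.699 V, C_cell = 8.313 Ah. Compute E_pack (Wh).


V_pack = 8 * 3.699 = 29.592 V
C_pack = 2 * 8.313 = 16.626 Ah
E = V_pack * C_pack = 29.592 * 16.626 = 492.0 Wh

492.0 Wh


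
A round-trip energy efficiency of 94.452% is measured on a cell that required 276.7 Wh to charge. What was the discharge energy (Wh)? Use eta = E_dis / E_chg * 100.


E_dis = eta/100 * E_chg = 94.452/100 * 276.7 = 261.3 Wh

261.3 Wh


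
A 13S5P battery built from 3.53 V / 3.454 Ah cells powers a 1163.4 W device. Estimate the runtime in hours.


Step 1: E_pack = Ns * V_cell * Np * C_cell = 13 * 3.53 * 5 * 3.454 = 792.52 Wh
Step 2: t = E_pack / P = 792.52 / 1163.4 = 0.6812 hr

0.6812 hr


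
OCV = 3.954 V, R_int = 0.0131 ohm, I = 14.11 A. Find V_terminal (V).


V = OCV - I*R = 3.954 - 14.11 * 0.0131 = 3.769 V

3.769 V


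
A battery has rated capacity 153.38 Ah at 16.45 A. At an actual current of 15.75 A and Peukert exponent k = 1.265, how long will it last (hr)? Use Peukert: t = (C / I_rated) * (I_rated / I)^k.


Step 1: t_rated = C / I_rated = 153.38 / 16.45 = 9.324 hr
Step 2: ratio = 16.45 / 15.75 = 1.0444
Step 3: ratio^k = 1.0444^1.265 = 1.0565
Step 4: t = t_rated * ratio^k = 9.324 * 1.0565 = 9.851 hr

9.851 hr


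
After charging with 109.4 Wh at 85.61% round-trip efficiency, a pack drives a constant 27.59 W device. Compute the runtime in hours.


Step 1: E_discharge = eta/100 * E_charge = 85.61/100 * 109.4 = 93.657 Wh
Step 2: t = E_discharge / P = 93.657 / 27.59 = 3.395 hr

3.395 hr


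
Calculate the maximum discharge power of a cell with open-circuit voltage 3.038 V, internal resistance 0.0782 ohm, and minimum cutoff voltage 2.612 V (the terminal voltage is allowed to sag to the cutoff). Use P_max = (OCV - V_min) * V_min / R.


dV = OCV - V_min = 0.426 V (so I_max = dV / R)
P_max = dV * V_min / R = 0.426 * 2.612 / 0.0782 = 14.23 W

14.23 W


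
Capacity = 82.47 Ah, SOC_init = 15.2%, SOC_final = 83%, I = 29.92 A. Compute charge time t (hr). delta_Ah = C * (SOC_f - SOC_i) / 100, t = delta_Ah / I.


Step 1: dSOC = 83% - 15.2% = 67.8%
Step 2: delta_Ah = 82.47 * 67.8 / 100 = 55.915 Ah
Step 3: t = 55.915 / 29.92 = 1.869 hr

1.869 hr


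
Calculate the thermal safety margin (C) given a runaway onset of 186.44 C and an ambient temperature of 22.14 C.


margin = T_onset - T_ambient = 186.44 - 22.14 = 164.3 C

164.3 C


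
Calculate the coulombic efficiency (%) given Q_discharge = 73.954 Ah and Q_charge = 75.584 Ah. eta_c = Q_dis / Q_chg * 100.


Coulombic efficiency = 73.954/75.584 * 100% = 97.84%

97.84%


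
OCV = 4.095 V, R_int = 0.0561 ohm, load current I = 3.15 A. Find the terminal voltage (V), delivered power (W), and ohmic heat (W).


Step 1: V_terminal = OCV - I*R = 4.095 - 3.15 * 0.0561 = 3.9183 V
Step 2: P_out = V_terminal * I = 3.9183 * 3.15 = 12.34 W
Step 3: Q = I^2 * R = 3.15^2 * 0.0561 = 0.5567 W

V=3.9183 V, P=12.34 W, Q=0.5567 W


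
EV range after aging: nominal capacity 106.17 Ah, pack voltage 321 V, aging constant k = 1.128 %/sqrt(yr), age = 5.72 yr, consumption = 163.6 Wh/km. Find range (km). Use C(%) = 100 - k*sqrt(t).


Step 1: capacity retention = 100 - 1.128 * sqrt(5.72) = 100 - 1.128 * 2.3917 = 97.302%
Step 2: C_now = 106.17 * 97.302/100 = 103.31 Ah
Step 3: E_pack = V * C_now = 321 * 103.31 = 33163 Wh
Step 4: range = E_pack / consumption = 33163 / 163.6 = 202.7 km

202.7 km


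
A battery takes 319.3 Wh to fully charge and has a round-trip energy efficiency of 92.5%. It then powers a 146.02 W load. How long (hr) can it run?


Step 1: E_discharge = eta/100 * E_charge = 92.5/100 * 319.3 = 295.35 Wh
Step 2: t = E_discharge / P = 295.35 / 146.02 = 2.023 hr

2.023 hr


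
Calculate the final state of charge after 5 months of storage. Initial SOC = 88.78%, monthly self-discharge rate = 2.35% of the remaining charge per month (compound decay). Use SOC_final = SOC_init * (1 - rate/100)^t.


Monthly retention factor = 1 - 2.35/100 = 0.9765
Over 5 months: factor^5 = 0.88789
SOC_final = 88.78 * 0.88789 = 78.83%

78.83%


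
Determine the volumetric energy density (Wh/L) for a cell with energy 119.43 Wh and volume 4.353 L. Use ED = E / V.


ED = E / V = 119.43 / 4.353 = 27.44 Wh/L

27.44 Wh/L


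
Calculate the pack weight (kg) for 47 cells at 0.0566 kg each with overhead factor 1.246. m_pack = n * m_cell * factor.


m_pack = n * m_cell * overhead = 47 * 0.0566 * 1.246 = 3.315 kg

3.315 kg


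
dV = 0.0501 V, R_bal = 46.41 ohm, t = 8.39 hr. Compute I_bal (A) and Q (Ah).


First, Ohm's law: I_bal = 0.0501 V / 46.41 ohm = 0.0010795 A
Then Q = I * t = 0.0010795 A * 8.39 hr = 0.009057 Ah

I=0.0010795 A, Q=0.009057 Ah


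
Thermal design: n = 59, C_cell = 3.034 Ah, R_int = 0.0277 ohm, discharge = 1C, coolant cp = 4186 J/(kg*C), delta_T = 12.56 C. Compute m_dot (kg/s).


Step 1: I = 1 * 3.034 = 3.034 A
Step 2: Q_cell = I^2 * R = 3.034^2 * 0.0277 = 0.25498 W
Step 3: Q_total = 59 * 0.25498 = 15.044 W
Step 4: m_dot = Q_total / (cp * dT) = 15.044 / (4186 * 12.56) = 2.861e-04 kg/s

2.861e-04 kg/s


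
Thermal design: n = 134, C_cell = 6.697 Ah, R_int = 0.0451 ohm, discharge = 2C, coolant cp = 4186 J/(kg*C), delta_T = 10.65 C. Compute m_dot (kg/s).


Step 1: I = 2 * 6.697 = 13.394 A
Step 2: Q_cell = I^2 * R = 13.394^2 * 0.0451 = 8.0909 W
Step 3: Q_total = 134 * 8.0909 = 1084.2 W
Step 4: m_dot = Q_total / (cp * dT) = 1084.2 / (4186 * 10.65) = 0.02432 kg/s

0.02432 kg/s


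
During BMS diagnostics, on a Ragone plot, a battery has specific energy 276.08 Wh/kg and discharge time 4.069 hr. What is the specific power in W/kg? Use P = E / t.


Specific power = 276.08 Wh/kg / 4.069 hr = 67.85 W/kg

67.85 W/kg


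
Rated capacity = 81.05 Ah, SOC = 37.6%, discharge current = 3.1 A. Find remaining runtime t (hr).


Step 1: remaining = SOC/100 * C_total = 37.6/100 * 81.05 = 30.475 Ah
Step 2: t = remaining / I = 30.475 / 3.1 = 9.831 hr

9.831 hr


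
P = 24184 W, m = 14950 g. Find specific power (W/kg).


Convert: m = 14950 g = 14.95 kg
Specific power = 24184 W / 14.95 kg = 1618 W/kg

1618 W/kg


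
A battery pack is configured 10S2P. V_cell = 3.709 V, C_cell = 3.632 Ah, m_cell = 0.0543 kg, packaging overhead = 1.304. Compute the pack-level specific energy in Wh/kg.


Step 1: V_pack = 10 * 3.709 = 37.09 V
Step 2: C_pack = 2 * 3.632 = 7.264 Ah
Step 3: E_pack = V_pack * C_pack = 37.09 * 7.264 = 269.42 Wh
Step 4: m_pack = 10 * 2 * 0.0543 * 1.304 = 1.4161 kg
Step 5: ED = E_pack / m_pack = 269.42 / 1.4161 = 190.3 Wh/kg

190.3 Wh/kg


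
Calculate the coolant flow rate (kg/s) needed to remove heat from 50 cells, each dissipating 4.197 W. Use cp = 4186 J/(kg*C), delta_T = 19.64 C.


Q_total = 50 * 4.197 = 209.85 W
m_dot = Q_total / (cp * dT) = 209.85 / (4186 * 19.64) = 0.002553 kg/s

0.002553 kg/s


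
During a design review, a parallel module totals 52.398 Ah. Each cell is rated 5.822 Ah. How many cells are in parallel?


n = C_total / C_cell = 52.398 / 5.822 = 9

9


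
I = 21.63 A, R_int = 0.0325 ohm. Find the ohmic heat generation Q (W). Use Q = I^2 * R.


I^2 = 467.86
Q = 467.86 * 0.0325 = 15.21 W

15.21 W


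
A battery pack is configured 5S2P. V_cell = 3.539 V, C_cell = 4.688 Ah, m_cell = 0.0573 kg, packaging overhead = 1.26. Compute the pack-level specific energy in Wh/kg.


Step 1: V_pack = 5 * 3.539 = 17.695 V
Step 2: C_pack = 2 * 4.688 = 9.376 Ah
Step 3: E_pack = V_pack * C_pack = 17.695 * 9.376 = 165.91 Wh
Step 4: m_pack = 5 * 2 * 0.0573 * 1.26 = 0.72198 kg
Step 5: ED = E_pack / m_pack = 165.91 / 0.72198 = 229.8 Wh/kg

229.8 Wh/kg


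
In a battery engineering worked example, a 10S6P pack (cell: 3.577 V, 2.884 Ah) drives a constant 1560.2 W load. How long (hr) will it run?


Step 1: E_pack = Ns * V_cell * Np * C_cell = 10 * 3.577 * 6 * 2.884 = 618.96 Wh
Step 2: t = E_pack / P = 618.96 / 1560.2 = 0.3967 hr

0.3967 hr


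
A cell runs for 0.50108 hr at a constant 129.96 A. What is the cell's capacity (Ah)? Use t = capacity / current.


C = I * t = 129.96 * 0.50108 = 65.12 Ah

65.12 Ah


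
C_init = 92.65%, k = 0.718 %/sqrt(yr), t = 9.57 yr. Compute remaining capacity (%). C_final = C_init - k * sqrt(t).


Step 1: sqrt(9.57 yr) = 3.0935
Step 2: drop = 0.718 * 3.0935 = 2.2211
Step 3: C_final = 92.65 - 2.2211 = 90.43%

90.43%


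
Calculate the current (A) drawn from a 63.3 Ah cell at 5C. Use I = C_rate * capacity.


I = C_rate * capacity = 5 * 63.3 = 316.5 A

316.5 A


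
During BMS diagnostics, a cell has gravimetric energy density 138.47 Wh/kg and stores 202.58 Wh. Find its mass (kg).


m = E / ED = 202.58 / 138.47 = 1.463 kg

1.463 kg


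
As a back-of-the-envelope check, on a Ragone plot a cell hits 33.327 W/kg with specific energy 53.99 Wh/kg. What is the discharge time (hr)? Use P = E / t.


t = E / P = 53.99 / 33.327 = 1.620 hr

1.620 hr


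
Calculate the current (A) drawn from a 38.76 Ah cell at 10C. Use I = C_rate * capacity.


I = C_rate * capacity = 10 * 38.76 = 387.6 A

387.6 A


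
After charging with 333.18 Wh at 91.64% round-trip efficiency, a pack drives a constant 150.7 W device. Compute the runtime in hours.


Step 1: E_discharge = eta/100 * E_charge = 91.64/100 * 333.18 = 305.33 Wh
Step 2: t = E_discharge / P = 305.33 / 150.7 = 2.026 hr

2.026 hr


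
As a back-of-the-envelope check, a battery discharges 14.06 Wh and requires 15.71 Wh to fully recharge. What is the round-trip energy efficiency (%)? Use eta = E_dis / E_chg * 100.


Round-trip efficiency = 14.06/15.71 * 100% = 89.50%

89.50%


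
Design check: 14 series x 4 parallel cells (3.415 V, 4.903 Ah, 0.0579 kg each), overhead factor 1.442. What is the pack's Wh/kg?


Step 1: V_pack = 14 * 3.415 = 47.81 V
Step 2: C_pack = 4 * 4.903 = 19.612 Ah
Step 3: E_pack = V_pack * C_pack = 47.81 * 19.612 = 937.65 Wh
Step 4: m_pack = 14 * 4 * 0.0579 * 1.442 = 4.6755 kg
Step 5: ED = E_pack / m_pack = 937.65 / 4.6755 = 200.5 Wh/kg

200.5 Wh/kg


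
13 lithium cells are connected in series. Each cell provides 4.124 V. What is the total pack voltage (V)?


V_pack = n * V_cell = 13 * 4.124 = 53.612 V

53.612 V


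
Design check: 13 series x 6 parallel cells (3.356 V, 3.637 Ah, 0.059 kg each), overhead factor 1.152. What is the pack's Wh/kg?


Step 1: V_pack = 13 * 3.356 = 43.628 V
Step 2: C_pack = 6 * 3.637 = 21.822 Ah
Step 3: E_pack = V_pack * C_pack = 43.628 * 21.822 = 952.05 Wh
Step 4: m_pack = 13 * 6 * 0.059 * 1.152 = 5.3015 kg
Step 5: ED = E_pack / m_pack = 952.05 / 5.3015 = 179.6 Wh/kg

179.6 Wh/kg


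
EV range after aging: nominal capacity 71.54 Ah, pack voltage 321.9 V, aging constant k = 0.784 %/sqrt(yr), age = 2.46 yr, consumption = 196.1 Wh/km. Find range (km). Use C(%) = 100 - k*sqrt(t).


Step 1: capacity retention = 100 - 0.784 * sqrt(2.46) = 100 - 0.784 * 1.5684 = 98.77%
Step 2: C_now = 71.54 * 98.77/100 = 70.66 Ah
Step 3: E_pack = V * C_now = 321.9 * 70.66 = 22745 Wh
Step 4: range = E_pack / consumption = 22745 / 196.1 = 116.0 km

116.0 km


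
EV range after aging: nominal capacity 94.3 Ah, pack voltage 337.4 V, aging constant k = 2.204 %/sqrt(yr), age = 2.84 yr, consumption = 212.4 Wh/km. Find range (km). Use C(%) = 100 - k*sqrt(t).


Step 1: capacity retention = 100 - 2.204 * sqrt(2.84) = 100 - 2.204 * 1.6852 = 96.286%
Step 2: C_now = 94.3 * 96.286/100 = 90.798 Ah
Step 3: E_pack = V * C_now = 337.4 * 90.798 = 30635 Wh
Step 4: range = E_pack / consumption = 30635 / 212.4 = 144.2 km

144.2 km


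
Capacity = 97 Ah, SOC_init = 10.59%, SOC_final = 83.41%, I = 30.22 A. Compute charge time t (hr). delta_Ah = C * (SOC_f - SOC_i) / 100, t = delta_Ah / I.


Step 1: dSOC = 83.41% - 10.59% = 72.82%
Step 2: delta_Ah = 97 * 72.82 / 100 = 70.635 Ah
Step 3: t = 70.635 / 30.22 = 2.337 hr

2.337 hr


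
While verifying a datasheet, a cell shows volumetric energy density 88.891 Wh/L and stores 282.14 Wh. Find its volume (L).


V = E / ED = 282.14 / 88.891 = 3.174 L

3.174 L


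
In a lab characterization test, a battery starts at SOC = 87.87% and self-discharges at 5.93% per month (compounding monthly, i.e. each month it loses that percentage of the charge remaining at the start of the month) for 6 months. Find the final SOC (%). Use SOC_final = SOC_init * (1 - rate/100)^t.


Monthly retention factor = 1 - 5.93/100 = 0.9407
Over 6 months: factor^6 = 0.69296
SOC_final = 87.87 * 0.69296 = 60.89%

60.89%


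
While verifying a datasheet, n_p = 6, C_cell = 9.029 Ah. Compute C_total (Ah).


C_total = 6 * 9.029 = 54.174 Ah

54.174 Ah


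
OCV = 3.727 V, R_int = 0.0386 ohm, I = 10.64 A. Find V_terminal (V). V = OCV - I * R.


IR drop = 10.64 * 0.0386 = 0.4107 V
V = 3.727 - 0.4107 = 3.316 V

3.316 V


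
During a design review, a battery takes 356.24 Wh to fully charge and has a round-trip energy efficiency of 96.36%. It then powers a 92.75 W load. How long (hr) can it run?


Step 1: E_discharge = eta/100 * E_charge = 96.36/100 * 356.24 = 343.27 Wh
Step 2: t = E_discharge / P = 343.27 / 92.75 = 3.701 hr

3.701 hr


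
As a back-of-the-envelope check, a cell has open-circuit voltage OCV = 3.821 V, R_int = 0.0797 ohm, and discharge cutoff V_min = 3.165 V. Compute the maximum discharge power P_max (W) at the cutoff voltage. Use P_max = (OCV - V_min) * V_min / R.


dV = OCV - V_min = 0.656 V (so I_max = dV / R)
P_max = dV * V_min / R = 0.656 * 3.165 / 0.0797 = 26.05 W

26.05 W


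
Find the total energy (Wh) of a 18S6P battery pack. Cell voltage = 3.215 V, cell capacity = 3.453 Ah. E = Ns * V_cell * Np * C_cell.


V_pack = 18 * 3.215 = 57.87 V
C_pack = 6 * 3.453 = 20.718 Ah
E = V_pack * C_pack = 57.87 * 20.718 = 1199 Wh

1199 Wh


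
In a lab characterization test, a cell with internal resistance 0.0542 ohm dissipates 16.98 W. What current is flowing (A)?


I = sqrt(Q / R) = sqrt(16.98 / 0.0542) = sqrt(313.28) = 17.70 A

17.70 A


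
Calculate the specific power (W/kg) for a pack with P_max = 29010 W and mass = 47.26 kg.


Specific power = 29010 W / 47.26 kg = 613.8 W/kg

613.8 W/kg


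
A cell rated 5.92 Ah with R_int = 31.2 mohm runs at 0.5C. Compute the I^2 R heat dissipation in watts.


Convert: R = 31.2 mohm = 0.0312 ohm
Step 1: I = C_rate * capacity = 0.5 * 5.92 = 2.96 A
Step 2: Q = I^2 * R = 2.96^2 * 0.0312 = 8.7616 * 0.0312 = 0.2734 W

0.2734 W


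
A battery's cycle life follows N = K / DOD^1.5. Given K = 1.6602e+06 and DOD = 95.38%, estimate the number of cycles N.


DOD^1.5 = 931.51
N = K / DOD^1.5 = 1.6602e+06 / 931.51 = 1782

1782 cycles


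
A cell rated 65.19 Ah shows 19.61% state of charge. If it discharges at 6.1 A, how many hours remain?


Step 1: remaining = SOC/100 * C_total = 19.61/100 * 65.19 = 12.784 Ah
Step 2: t = remaining / I = 12.784 / 6.1 = 2.096 hr

2.096 hr


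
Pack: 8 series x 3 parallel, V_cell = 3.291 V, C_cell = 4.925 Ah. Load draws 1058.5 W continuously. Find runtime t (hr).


Step 1: E_pack = Ns * V_cell * Np * C_cell = 8 * 3.291 * 3 * 4.925 = 389 Wh
Step 2: t = E_pack / P = 389 / 1058.5 = 0.3675 hr

0.3675 hr


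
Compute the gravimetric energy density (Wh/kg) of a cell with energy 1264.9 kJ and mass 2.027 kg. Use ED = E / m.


Convert: E = 1264.9 kJ = 351.36 Wh
ED = E / m = 351.36 / 2.027 = 173.3 Wh/kg

173.3 Wh/kg


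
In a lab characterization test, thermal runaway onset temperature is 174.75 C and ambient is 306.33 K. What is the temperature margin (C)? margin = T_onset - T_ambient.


Convert: T_ambient = 306.33 K = 33.18 C
margin = 174.75 - 33.18 = 141.57 C

141.57 C


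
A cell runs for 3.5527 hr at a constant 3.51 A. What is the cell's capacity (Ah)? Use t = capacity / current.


C = I * t = 3.51 * 3.5527 = 12.47 Ah

12.47 Ah


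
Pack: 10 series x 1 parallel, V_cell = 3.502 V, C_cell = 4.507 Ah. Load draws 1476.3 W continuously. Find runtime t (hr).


Step 1: E_pack = Ns * V_cell * Np * C_cell = 10 * 3.502 * 1 * 4.507 = 157.84 Wh
Step 2: t = E_pack / P = 157.84 / 1476.3 = 0.1069 hr

0.1069 hr


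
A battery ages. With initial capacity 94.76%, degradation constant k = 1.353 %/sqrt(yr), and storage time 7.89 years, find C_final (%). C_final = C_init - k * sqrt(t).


Step 1: sqrt(7.89 yr) = 2.8089
Step 2: drop = 1.353 * 2.8089 = 3.8004
Step 3: C_final = 94.76 - 3.8004 = 90.96%

90.96%


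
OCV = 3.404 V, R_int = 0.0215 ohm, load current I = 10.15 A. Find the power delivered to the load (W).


Step 1: V_terminal = OCV - I*R = 3.404 - 10.15 * 0.0215 = 3.1858 V
Step 2: P_out = V_terminal * I = 3.1858 * 10.15 = 32.34 W

32.34 W


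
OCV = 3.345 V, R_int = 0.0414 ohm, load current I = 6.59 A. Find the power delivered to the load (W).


Step 1: V_terminal = OCV - I*R = 3.345 - 6.59 * 0.0414 = 3.0722 V
Step 2: P_out = V_terminal * I = 3.0722 * 6.59 = 20.25 W

20.25 W


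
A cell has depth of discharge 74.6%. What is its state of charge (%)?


SOC = 100 - DOD = 100 - 74.6 = 25.4%

25.4%


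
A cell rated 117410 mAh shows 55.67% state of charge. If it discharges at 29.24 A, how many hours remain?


Convert: C_total = 117410 mAh = 117.41 Ah
Step 1: remaining = SOC/100 * C_total = 55.67/100 * 117.41 = 65.362 Ah
Step 2: t = remaining / I = 65.362 / 29.24 = 2.235 hr

2.235 hr


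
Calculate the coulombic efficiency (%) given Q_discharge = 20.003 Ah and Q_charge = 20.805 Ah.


Coulombic efficiency = 20.003/20.805 * 100% = 96.15%

96.15%


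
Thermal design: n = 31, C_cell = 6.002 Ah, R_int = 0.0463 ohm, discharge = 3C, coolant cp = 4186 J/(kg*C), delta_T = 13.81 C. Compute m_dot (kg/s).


Step 1: I = 3 * 6.002 = 18.006 A
Step 2: Q_cell = I^2 * R = 18.006^2 * 0.0463 = 15.011 W
Step 3: Q_total = 31 * 15.011 = 465.34 W
Step 4: m_dot = Q_total / (cp * dT) = 465.34 / (4186 * 13.81) = 0.008050 kg/s

0.008050 kg/s


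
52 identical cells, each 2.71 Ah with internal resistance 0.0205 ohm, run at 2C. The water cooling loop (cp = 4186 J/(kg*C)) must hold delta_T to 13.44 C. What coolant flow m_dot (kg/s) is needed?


Step 1: I = 2 * 2.71 = 5.42 A
Step 2: Q_cell = I^2 * R = 5.42^2 * 0.0205 = 0.60222 W
Step 3: Q_total = 52 * 0.60222 = 31.315 W
Step 4: m_dot = Q_total / (cp * dT) = 31.315 / (4186 * 13.44) = 5.566e-04 kg/s

5.566e-04 kg/s


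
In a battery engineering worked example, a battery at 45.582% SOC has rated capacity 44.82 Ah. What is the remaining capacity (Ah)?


remaining = SOC / 100 * total = 45.582 / 100 * 44.82 = 20.43 Ah

20.43 Ah


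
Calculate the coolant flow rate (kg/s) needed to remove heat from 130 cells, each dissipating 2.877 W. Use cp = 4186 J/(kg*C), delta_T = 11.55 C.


Q_total = 130 * 2.877 = 374.01 W
m_dot = Q_total / (cp * dT) = 374.01 / (4186 * 11.55) = 0.007736 kg/s

0.007736 kg/s


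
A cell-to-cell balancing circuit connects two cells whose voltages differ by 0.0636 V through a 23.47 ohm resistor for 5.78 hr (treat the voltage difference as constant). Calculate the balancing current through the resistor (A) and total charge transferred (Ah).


First, Ohm's law: I_bal = 0.0636 V / 23.47 ohm = 0.0027098 A
Then Q = I * t = 0.0027098 A * 5.78 hr = 0.01566 Ah

I=0.0027098 A, Q=0.01566 Ah


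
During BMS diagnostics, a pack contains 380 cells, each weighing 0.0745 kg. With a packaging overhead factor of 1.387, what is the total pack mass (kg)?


m_pack = n * m_cell * overhead = 380 * 0.0745 * 1.387 = 39.27 kg

39.27 kg


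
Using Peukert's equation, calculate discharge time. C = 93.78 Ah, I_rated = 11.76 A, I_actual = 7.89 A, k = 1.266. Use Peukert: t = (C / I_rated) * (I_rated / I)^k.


t_rated = C / I_rated = 93.78 / 11.76 = 7.9745 hr
(I_rated/I)^k = (1.4905)^1.266 = 1.6574
t = t_rated * (I_rated/I)^k = 7.9745 * 1.6574 = 13.22 hr

13.22 hr


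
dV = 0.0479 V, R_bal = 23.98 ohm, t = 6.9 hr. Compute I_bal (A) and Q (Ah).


First, Ohm's law: I_bal = 0.0479 V / 23.98 ohm = 0.0019975 A
Then Q = I * t = 0.0019975 A * 6.9 hr = 0.01378 Ah

I=0.0019975 A, Q=0.01378 Ah


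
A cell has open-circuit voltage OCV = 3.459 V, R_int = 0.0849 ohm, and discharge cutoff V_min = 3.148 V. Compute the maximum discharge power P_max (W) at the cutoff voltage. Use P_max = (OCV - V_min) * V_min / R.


dV = OCV - V_min = 0.311 V (so I_max = dV / R)
P_max = dV * V_min / R = 0.311 * 3.148 / 0.0849 = 11.53 W

11.53 W


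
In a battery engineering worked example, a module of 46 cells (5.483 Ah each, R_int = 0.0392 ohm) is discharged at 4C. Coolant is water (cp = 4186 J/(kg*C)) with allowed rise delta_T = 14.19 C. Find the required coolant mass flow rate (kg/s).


Step 1: I = 4 * 5.483 = 21.932 A
Step 2: Q_cell = I^2 * R = 21.932^2 * 0.0392 = 18.856 W
Step 3: Q_total = 46 * 18.856 = 867.38 W
Step 4: m_dot = Q_total / (cp * dT) = 867.38 / (4186 * 14.19) = 0.01460 kg/s

0.01460 kg/s


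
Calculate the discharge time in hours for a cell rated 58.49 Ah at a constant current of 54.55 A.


Runtime = 58.49 Ah / 54.55 A = 1.072 hr

1.072 hr


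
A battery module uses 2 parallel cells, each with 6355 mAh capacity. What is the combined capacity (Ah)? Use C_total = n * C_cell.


Convert: C_cell = 6355 mAh = 6.355 Ah
C_total = 2 * 6.355 = 12.71 Ah

12.71 Ah


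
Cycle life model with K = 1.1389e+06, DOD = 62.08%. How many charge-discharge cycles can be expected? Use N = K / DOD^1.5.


Step 1: DOD^1.5 = 62.08^1.5 = 489.13
Step 2: N = 1.1389e+06 / 489.13 = 2328 cycles

2328 cycles


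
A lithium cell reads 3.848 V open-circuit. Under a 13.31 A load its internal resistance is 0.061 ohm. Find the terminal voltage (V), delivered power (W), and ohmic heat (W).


Step 1: V_terminal = OCV - I*R = 3.848 - 13.31 * 0.061 = 3.0361 V
Step 2: P_out = V_terminal * I = 3.0361 * 13.31 = 40.41 W
Step 3: Q = I^2 * R = 13.31^2 * 0.061 = 10.81 W

V=3.0361 V, P=40.41 W, Q=10.81 W


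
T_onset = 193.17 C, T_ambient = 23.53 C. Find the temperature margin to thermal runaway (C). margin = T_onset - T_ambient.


Safety margin = 193.17 C - 23.53 C = 169.64 C

169.64 C


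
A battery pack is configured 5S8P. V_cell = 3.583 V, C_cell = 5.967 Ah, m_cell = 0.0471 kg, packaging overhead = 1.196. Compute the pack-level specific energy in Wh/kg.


Step 1: V_pack = 5 * 3.583 = 17.915 V
Step 2: C_pack = 8 * 5.967 = 47.736 Ah
Step 3: E_pack = V_pack * C_pack = 17.915 * 47.736 = 855.19 Wh
Step 4: m_pack = 5 * 8 * 0.0471 * 1.196 = 2.2533 kg
Step 5: ED = E_pack / m_pack = 855.19 / 2.2533 = 379.5 Wh/kg

379.5 Wh/kg


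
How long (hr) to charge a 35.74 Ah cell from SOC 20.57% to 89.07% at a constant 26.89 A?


Step 1: dSOC = 89.07% - 20.57% = 68.5%
Step 2: delta_Ah = 35.74 * 68.5 / 100 = 24.482 Ah
Step 3: t = 24.482 / 26.89 = 0.9104 hr

0.9104 hr


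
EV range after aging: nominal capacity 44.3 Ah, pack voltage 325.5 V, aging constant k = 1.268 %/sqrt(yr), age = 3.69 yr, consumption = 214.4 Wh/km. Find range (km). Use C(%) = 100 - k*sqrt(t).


Step 1: capacity retention = 100 - 1.268 * sqrt(3.69) = 100 - 1.268 * 1.9209 = 97.564%
Step 2: C_now = 44.3 * 97.564/100 = 43.221 Ah
Step 3: E_pack = V * C_now = 325.5 * 43.221 = 14068 Wh
Step 4: range = E_pack / consumption = 14068 / 214.4 = 65.62 km

65.62 km


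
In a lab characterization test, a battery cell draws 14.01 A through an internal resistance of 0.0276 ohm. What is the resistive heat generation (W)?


I^2 = 196.28
Q = 196.28 * 0.0276 = 5.417 W

5.417 W


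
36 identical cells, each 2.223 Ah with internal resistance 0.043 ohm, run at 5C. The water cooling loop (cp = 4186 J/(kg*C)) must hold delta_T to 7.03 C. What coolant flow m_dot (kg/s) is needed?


Step 1: I = 5 * 2.223 = 11.115 A
Step 2: Q_cell = I^2 * R = 11.115^2 * 0.043 = 5.3124 W
Step 3: Q_total = 36 * 5.3124 = 191.25 W
Step 4: m_dot = Q_total / (cp * dT) = 191.25 / (4186 * 7.03) = 0.006499 kg/s

0.006499 kg/s


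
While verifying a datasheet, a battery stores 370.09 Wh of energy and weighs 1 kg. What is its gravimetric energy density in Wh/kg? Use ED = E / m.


Specific energy = 370.09 Wh / 1 kg = 370.1 Wh/kg

370.1 Wh/kg


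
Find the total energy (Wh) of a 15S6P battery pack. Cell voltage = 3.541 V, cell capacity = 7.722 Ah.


E = Ns * Vcell * Np * Ccell = 15 * 3.541 * 6 * 7.722 = 2461 Wh

2461 Wh


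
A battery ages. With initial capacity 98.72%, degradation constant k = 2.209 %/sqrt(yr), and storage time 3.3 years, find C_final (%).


Step 1: sqrt(3.3 yr) = 1.8166
Step 2: drop = 2.209 * 1.8166 = 4.0129
Step 3: C_final = 98.72 - 4.0129 = 94.71%

94.71%


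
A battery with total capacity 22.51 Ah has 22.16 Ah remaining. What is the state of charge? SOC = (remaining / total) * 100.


SOC% = 22.16 / 22.51 * 100 = 98.45%

98.45%


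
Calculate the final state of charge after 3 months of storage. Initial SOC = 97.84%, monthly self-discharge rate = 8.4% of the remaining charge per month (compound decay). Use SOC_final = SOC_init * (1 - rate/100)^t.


Monthly retention factor = 1 - 8.4/100 = 0.916
Over 3 months: factor^3 = 0.76858
SOC_final = 97.84 * 0.76858 = 75.20%

75.20%


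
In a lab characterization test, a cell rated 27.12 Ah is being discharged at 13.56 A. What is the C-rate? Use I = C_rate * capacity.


C_rate = I / capacity = 13.56 / 27.12 = 0.5C

0.5C


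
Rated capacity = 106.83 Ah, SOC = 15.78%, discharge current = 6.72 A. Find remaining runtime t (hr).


Step 1: remaining = SOC/100 * C_total = 15.78/100 * 106.83 = 16.858 Ah
Step 2: t = remaining / I = 16.858 / 6.72 = 2.509 hr

2.509 hr


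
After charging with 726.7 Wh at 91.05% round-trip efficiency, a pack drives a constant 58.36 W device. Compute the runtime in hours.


Step 1: E_discharge = eta/100 * E_charge = 91.05/100 * 726.7 = 661.66 Wh
Step 2: t = E_discharge / P = 661.66 / 58.36 = 11.34 hr

11.34 hr


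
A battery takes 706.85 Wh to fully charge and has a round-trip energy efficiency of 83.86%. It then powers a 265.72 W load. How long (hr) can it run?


Step 1: E_discharge = eta/100 * E_charge = 83.86/100 * 706.85 = 592.76 Wh
Step 2: t = E_discharge / P = 592.76 / 265.72 = 2.231 hr

2.231 hr


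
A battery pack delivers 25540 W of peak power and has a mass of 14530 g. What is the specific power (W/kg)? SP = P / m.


Convert: m = 14530 g = 14.53 kg
Specific power = 25540 W / 14.53 kg = 1758 W/kg

1758 W/kg


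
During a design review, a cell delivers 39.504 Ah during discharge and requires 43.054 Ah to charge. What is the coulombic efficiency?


eta_c = Q_dis / Q_chg * 100 = 39.504 / 43.054 * 100 = 91.75%

91.75%


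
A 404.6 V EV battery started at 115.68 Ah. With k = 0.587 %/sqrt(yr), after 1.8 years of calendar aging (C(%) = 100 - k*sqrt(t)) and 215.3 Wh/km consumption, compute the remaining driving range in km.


Step 1: capacity retention = 100 - 0.587 * sqrt(1.8) = 100 - 0.587 * 1.3416 = 99.212%
Step 2: C_now = 115.68 * 99.212/100 = 114.77 Ah
Step 3: E_pack = V * C_now = 404.6 * 114.77 = 46436 Wh
Step 4: range = E_pack / consumption = 46436 / 215.3 = 215.7 km

215.7 km


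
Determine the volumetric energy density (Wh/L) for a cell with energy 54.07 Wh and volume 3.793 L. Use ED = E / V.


Volumetric ED = 54.07 Wh / 3.793 L = 14.26 Wh/L

14.26 Wh/L


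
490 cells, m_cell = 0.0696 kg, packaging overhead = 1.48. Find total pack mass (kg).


m_pack = n * m_cell * overhead = 490 * 0.0696 * 1.48 = 50.47 kg

50.47 kg


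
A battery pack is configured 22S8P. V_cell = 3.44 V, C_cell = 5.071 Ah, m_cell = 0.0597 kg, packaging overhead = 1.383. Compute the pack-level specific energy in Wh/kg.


Step 1: V_pack = 22 * 3.44 = 75.68 V
Step 2: C_pack = 8 * 5.071 = 40.568 Ah
Step 3: E_pack = V_pack * C_pack = 75.68 * 40.568 = 3070.2 Wh
Step 4: m_pack = 22 * 8 * 0.0597 * 1.383 = 14.531 kg
Step 5: ED = E_pack / m_pack = 3070.2 / 14.531 = 211.3 Wh/kg

211.3 Wh/kg


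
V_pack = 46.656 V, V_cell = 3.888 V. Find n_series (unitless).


Rearranging: n = V_pack / V_cell = 46.656 / 3.888 = 12 cells

12


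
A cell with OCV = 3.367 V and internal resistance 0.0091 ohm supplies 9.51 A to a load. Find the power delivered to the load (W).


Step 1: V_terminal = OCV - I*R = 3.367 - 9.51 * 0.0091 = 3.2805 V
Step 2: P_out = V_terminal * I = 3.2805 * 9.51 = 31.20 W

31.20 W


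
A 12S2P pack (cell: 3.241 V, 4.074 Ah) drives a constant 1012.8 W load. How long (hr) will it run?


Step 1: E_pack = Ns * V_cell * Np * C_cell = 12 * 3.241 * 2 * 4.074 = 316.89 Wh
Step 2: t = E_pack / P = 316.89 / 1012.8 = 0.3129 hr

0.3129 hr


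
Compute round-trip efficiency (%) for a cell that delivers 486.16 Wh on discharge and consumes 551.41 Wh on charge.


eta_e = E_dis / E_chg * 100 = 486.16 / 551.41 * 100 = 88.17%

88.17%


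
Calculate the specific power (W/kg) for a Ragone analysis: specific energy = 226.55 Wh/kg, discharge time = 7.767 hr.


Specific power = 226.55 Wh/kg / 7.767 hr = 29.17 W/kg

29.17 W/kg


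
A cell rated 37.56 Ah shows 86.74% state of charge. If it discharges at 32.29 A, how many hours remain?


Step 1: remaining = SOC/100 * C_total = 86.74/100 * 37.56 = 32.58 Ah
Step 2: t = remaining / I = 32.58 / 32.29 = 1.009 hr

1.009 hr


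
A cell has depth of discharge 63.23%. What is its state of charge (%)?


SOC = 100 - DOD = 100 - 63.23 = 36.77%

36.77%


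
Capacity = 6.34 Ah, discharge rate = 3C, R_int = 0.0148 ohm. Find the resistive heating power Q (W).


Step 1: I = C_rate * capacity = 3 * 6.34 = 19.02 A
Step 2: Q = I^2 * R = 19.02^2 * 0.0148 = 361.76 * 0.0148 = 5.354 W

5.354 W


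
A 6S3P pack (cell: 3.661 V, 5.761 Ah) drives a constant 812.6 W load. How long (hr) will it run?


Step 1: E_pack = Ns * V_cell * Np * C_cell = 6 * 3.661 * 3 * 5.761 = 379.64 Wh
Step 2: t = E_pack / P = 379.64 / 812.6 = 0.4672 hr

0.4672 hr


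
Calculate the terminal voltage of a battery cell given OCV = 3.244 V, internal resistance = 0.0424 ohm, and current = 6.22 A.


IR drop = 6.22 * 0.0424 = 0.26373 V
V = 3.244 - 0.26373 = 2.980 V

2.980 V


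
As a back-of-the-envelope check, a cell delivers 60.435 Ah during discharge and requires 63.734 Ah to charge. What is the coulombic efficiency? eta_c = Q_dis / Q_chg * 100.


Coulombic efficiency = 60.435/63.734 * 100% = 94.82%

94.82%


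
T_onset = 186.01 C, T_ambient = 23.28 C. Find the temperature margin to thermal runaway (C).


Safety margin = 186.01 C - 23.28 C = 162.73 C

162.73 C


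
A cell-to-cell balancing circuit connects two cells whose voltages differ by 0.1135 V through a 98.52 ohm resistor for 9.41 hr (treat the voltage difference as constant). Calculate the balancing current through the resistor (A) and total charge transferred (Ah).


First, Ohm's law: I_bal = 0.1135 V / 98.52 ohm = 0.0011521 A
Then Q = I * t = 0.0011521 A * 9.41 hr = 0.01084 Ah

I=0.0011521 A, Q=0.01084 Ah


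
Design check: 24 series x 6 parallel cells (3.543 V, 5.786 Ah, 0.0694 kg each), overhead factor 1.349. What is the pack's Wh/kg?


Step 1: V_pack = 24 * 3.543 = 85.032 V
Step 2: C_pack = 6 * 5.786 = 34.716 Ah
Step 3: E_pack = V_pack * C_pack = 85.032 * 34.716 = 2952 Wh
Step 4: m_pack = 24 * 6 * 0.0694 * 1.349 = 13.481 kg
Step 5: ED = E_pack / m_pack = 2952 / 13.481 = 219.0 Wh/kg

219.0 Wh/kg


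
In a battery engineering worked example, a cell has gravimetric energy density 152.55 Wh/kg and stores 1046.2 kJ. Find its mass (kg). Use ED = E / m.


Convert: E = 1046.2 kJ = 290.61 Wh
m = E / ED = 290.61 / 152.55 = 1.905 kg

1.905 kg


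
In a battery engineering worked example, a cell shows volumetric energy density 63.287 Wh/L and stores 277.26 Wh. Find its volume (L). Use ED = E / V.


V = E / ED = 277.26 / 63.287 = 4.381 L

4.381 L


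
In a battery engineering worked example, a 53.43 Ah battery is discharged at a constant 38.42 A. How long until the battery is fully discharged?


t = capacity / current = 53.43 / 38.42 = 1.391 hr

1.391 hr


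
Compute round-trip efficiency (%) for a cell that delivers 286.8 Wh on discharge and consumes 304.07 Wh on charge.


Round-trip efficiency = 286.8/304.07 * 100% = 94.32%

94.32%


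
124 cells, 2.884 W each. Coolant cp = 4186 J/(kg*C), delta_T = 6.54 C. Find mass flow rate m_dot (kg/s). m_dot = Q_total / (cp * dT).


Q_total = 124 * 2.884 = 357.62 W
m_dot = Q_total / (cp * dT) = 357.62 / (4186 * 6.54) = 0.01306 kg/s

0.01306 kg/s


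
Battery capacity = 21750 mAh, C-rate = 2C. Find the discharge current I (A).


Convert: capacity = 21750 mAh = 21.75 Ah
At 2C: I = 2 * 21.75 Ah = 43.5 A

43.5 A


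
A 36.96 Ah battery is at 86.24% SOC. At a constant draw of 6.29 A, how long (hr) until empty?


Step 1: remaining = SOC/100 * C_total = 86.24/100 * 36.96 = 31.874 Ah
Step 2: t = remaining / I = 31.874 / 6.29 = 5.067 hr

5.067 hr


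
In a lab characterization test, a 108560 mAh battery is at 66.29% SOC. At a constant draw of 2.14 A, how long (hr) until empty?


Convert: C_total = 108560 mAh = 108.56 Ah
Step 1: remaining = SOC/100 * C_total = 66.29/100 * 108.56 = 71.964 Ah
Step 2: t = remaining / I = 71.964 / 2.14 = 33.63 hr

33.63 hr


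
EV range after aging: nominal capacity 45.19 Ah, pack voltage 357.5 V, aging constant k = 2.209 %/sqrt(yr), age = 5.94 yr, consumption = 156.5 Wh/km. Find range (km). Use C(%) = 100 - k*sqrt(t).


Step 1: capacity retention = 100 - 2.209 * sqrt(5.94) = 100 - 2.209 * 2.4372 = 94.616%
Step 2: C_now = 45.19 * 94.616/100 = 42.757 Ah
Step 3: E_pack = V * C_now = 357.5 * 42.757 = 15286 Wh
Step 4: range = E_pack / consumption = 15286 / 156.5 = 97.67 km

97.67 km


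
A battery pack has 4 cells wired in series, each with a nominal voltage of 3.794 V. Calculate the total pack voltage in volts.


V_pack = n * V_cell = 4 * 3.794 = 15.176 V

15.176 V


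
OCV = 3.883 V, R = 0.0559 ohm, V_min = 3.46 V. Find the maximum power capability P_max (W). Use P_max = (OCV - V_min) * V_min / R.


P_max = (OCV - V_min) * V_min / R = (3.883 - 3.46) * 3.46 / 0.0559 = 0.423 * 3.46 / 0.0559 = 26.18 W

26.18 W


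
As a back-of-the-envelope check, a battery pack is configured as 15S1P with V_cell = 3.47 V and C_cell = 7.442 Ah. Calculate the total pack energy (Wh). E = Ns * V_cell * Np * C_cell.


V_pack = 15 * 3.47 = 52.05 V
C_pack = 1 * 7.442 = 7.442 Ah
E = V_pack * C_pack = 52.05 * 7.442 = 387.4 Wh

387.4 Wh


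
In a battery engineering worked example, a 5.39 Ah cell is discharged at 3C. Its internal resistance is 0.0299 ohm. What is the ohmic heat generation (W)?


Step 1: I = C_rate * capacity = 3 * 5.39 = 16.17 A
Step 2: Q = I^2 * R = 16.17^2 * 0.0299 = 261.47 * 0.0299 = 7.818 W

7.818 W


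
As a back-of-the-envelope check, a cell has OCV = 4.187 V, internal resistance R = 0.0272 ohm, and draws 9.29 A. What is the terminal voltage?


IR drop = 9.29 * 0.0272 = 0.25269 V
V = 4.187 - 0.25269 = 3.934 V

3.934 V


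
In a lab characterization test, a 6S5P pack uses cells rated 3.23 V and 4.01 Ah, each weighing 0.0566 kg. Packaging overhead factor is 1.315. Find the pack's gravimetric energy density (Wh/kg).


Step 1: V_pack = 6 * 3.23 = 19.38 V
Step 2: C_pack = 5 * 4.01 = 20.05 Ah
Step 3: E_pack = V_pack * C_pack = 19.38 * 20.05 = 388.57 Wh
Step 4: m_pack = 6 * 5 * 0.0566 * 1.315 = 2.2329 kg
Step 5: ED = E_pack / m_pack = 388.57 / 2.2329 = 174.0 Wh/kg

174.0 Wh/kg
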